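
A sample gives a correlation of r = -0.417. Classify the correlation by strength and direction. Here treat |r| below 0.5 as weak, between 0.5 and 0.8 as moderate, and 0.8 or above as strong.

r = -0.417 < 0 so the relationship is negative.
|r| = 0.417, which falls in the weak range.

weak negative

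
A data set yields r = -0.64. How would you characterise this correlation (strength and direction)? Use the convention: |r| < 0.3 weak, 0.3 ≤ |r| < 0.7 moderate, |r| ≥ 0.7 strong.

moderate negative

r = -0.64 < 0 so the relationship is negative.
|r| = 0.64, which falls in the moderate range.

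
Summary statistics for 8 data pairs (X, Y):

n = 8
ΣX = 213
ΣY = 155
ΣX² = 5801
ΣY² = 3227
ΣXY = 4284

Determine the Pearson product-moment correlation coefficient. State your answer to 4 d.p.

0.9215

r = (nΣXY − ΣXΣY) / √[(nΣX² − (ΣX)²)(nΣY² − (ΣY)²)]
Numerator: 8×4284 − 213×155 = 1257
Denominator: √[(46408 − 45369)(25816 − 24025)] = √[1039 × 1791] = 1364.1294
r = 1257 / 1364.1294 ≈ 0.9215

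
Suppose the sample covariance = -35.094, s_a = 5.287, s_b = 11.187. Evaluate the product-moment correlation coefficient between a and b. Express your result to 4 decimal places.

-0.5933

r = Cov(a,b) / (s_a · s_b) = -35.094 / (5.287 × 11.187)
  = -35.094 / 59.1457 ≈ -0.5933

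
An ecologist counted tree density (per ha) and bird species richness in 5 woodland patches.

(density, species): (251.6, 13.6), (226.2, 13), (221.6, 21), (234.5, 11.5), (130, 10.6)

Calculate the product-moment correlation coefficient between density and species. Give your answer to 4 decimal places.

0.3308

n = 5, Σx = 1063.9, Σy = 69.7, Σx² = 235465.81, Σy² = 1039.57, Σxy = 15090.71
nΣxy − ΣxΣy = 75453.55 − 74153.83 = 1299.72
nΣx² − (Σx)² = 1177329.05 − 1131883.21 = 45445.84; nΣy² − (Σy)² = 5197.85 − 4858.09 = 339.76
r = 1299.72 / √(45445.84 × 339.76) = 1299.72 / 3929.4629 ≈ 0.3308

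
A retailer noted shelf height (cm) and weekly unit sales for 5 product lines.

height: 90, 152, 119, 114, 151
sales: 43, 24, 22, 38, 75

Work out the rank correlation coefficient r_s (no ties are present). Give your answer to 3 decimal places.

-0.200

Rank height: 1, 5, 3, 2, 4
Rank sales: 4, 2, 1, 3, 5
d = rank(height) − rank(sales): -3, 3, 2, -1, -1; Σd² = 24
ρ = 1 − 6Σd² / [n(n²−1)] = 1 − 6×24 / (5×24) = 1 − 144/120 ≈ -0.200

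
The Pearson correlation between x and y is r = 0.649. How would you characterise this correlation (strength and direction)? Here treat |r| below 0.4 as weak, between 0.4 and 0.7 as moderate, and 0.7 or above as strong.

r = 0.649 > 0 so the relationship is positive.
|r| = 0.649, which falls in the moderate range.

moderate positive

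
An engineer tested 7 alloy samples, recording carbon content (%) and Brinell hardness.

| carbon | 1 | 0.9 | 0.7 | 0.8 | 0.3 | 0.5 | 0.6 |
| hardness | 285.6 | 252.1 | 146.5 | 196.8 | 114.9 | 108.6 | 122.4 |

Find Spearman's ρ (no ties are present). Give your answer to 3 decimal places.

Rank carbon: 7, 6, 4, 5, 1, 2, 3
Rank hardness: 7, 6, 4, 5, 2, 1, 3
d = rank(carbon) − rank(hardness): 0, 0, 0, 0, -1, 1, 0; Σd² = 2
ρ = 1 − 6Σd² / [n(n²−1)] = 1 − 6×2 / (7×48) = 1 − 12/336 ≈ 0.964

0.964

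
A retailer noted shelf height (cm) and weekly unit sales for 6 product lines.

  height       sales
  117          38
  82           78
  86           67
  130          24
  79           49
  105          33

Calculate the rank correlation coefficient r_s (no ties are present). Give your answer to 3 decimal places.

-0.771

Rank height: 5, 2, 3, 6, 1, 4
Rank sales: 3, 6, 5, 1, 4, 2
d = rank(height) − rank(sales): 2, -4, -2, 5, -3, 2; Σd² = 62
ρ = 1 − 6Σd² / [n(n²−1)] = 1 − 6×62 / (6×35) = 1 − 372/210 ≈ -0.771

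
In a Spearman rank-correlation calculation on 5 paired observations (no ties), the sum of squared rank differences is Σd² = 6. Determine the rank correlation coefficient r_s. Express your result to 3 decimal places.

ρ = 1 − 6Σd² / [n(n²−1)] = 1 − 6×6 / (5×24)
  = 1 − 36/120 = 1 − 0.3000 ≈ 0.700

0.700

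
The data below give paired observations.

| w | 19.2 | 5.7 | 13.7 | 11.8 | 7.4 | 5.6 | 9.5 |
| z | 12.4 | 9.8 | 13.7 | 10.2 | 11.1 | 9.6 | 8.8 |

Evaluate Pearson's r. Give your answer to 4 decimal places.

n = 7, Σw = 72.9, Σz = 75.6, Σw² = 904.43, Σz² = 834.34, Σwz = 821.49
nΣwz − ΣwΣz = 5750.43 − 5511.24 = 239.19
nΣw² − (Σw)² = 6331.01 − 5314.41 = 1016.6; nΣz² − (Σz)² = 5840.38 − 5715.36 = 125.02
r = 239.19 / √(1016.6 × 125.02) = 239.19 / 356.5043 ≈ 0.6709

0.6709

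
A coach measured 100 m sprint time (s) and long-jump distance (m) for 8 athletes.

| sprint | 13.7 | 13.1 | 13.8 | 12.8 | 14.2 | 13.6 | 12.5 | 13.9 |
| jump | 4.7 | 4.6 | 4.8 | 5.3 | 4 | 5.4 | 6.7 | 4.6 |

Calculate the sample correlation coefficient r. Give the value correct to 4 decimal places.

-0.8057

n = 8, Σx = 107.6, Σy = 40.1, Σx² = 1449.64, Σy² = 205.59, Σxy = 536.66
nΣxy − ΣxΣy = 4293.28 − 4314.76 = -21.48
nΣx² − (Σx)² = 11597.12 − 11577.76 = 19.36; nΣy² − (Σy)² = 1644.72 − 1608.01 = 36.71
r = -21.48 / √(19.36 × 36.71) = -21.48 / 26.6591 ≈ -0.8057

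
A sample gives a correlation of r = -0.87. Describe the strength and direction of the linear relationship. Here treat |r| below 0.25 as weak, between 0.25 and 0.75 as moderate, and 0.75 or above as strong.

strong negative

r = -0.87 < 0 so the relationship is negative.
|r| = 0.87, which falls in the strong range.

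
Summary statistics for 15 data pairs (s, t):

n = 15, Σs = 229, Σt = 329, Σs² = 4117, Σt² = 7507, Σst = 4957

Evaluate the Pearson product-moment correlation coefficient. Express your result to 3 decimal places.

-0.155

r = (nΣst − ΣsΣt) / √[(nΣs² − (Σs)²)(nΣt² − (Σt)²)]
Numerator: 15×4957 − 229×329 = -986
Denominator: √[(61755 − 52441)(112605 − 108241)] = √[9314 × 4364] = 6375.4448
r = -986 / 6375.4448 ≈ -0.155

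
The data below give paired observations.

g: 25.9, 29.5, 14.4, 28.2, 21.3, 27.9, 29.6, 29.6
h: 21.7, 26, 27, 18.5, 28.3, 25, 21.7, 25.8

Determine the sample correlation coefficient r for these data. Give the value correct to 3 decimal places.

-0.478

n = 8, Σg = 206.4, Σh = 194, Σg² = 5528.08, Σh² = 4780.56, Σgh = 4945.82
nΣgh − ΣgΣh = 39566.56 − 40041.6 = -475.04
nΣg² − (Σg)² = 44224.64 − 42600.96 = 1623.68; nΣh² − (Σh)² = 38244.48 − 37636 = 608.48
r = -475.04 / √(1623.68 × 608.48) = -475.04 / 993.9702 ≈ -0.478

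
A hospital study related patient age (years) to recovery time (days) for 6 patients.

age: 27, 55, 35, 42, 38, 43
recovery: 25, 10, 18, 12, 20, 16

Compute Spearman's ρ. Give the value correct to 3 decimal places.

Rank age: 1, 6, 2, 4, 3, 5
Rank recovery: 6, 1, 4, 2, 5, 3
d = rank(age) − rank(recovery): -5, 5, -2, 2, -2, 2; Σd² = 66
ρ = 1 − 6Σd² / [n(n²−1)] = 1 − 6×66 / (6×35) = 1 − 396/210 ≈ -0.886

-0.886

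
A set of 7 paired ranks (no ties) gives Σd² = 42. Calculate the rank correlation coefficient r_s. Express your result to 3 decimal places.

ρ = 1 − 6Σd² / [n(n²−1)] = 1 − 6×42 / (7×48)
  = 1 − 252/336 = 1 − 0.7500 ≈ 0.250

0.250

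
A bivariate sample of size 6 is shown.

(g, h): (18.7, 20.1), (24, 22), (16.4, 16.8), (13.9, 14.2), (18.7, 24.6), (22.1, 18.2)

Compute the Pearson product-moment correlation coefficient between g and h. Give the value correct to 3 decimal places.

n = 6, Σg = 113.8, Σh = 115.9, Σg² = 2225.96, Σh² = 2308.29, Σgh = 2239.01
nΣgh − ΣgΣh = 13434.06 − 13189.42 = 244.64
nΣg² − (Σg)² = 13355.76 − 12950.44 = 405.32; nΣh² − (Σh)² = 13849.74 − 13432.81 = 416.93
r = 244.64 / √(405.32 × 416.93) = 244.64 / 411.0840 ≈ 0.595

0.595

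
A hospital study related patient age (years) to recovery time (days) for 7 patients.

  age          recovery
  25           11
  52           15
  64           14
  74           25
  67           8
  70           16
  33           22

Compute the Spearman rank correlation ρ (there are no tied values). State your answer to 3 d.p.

0.357

Rank age: 1, 3, 4, 7, 5, 6, 2
Rank recovery: 2, 4, 3, 7, 1, 5, 6
d = rank(age) − rank(recovery): -1, -1, 1, 0, 4, 1, -4; Σd² = 36
ρ = 1 − 6Σd² / [n(n²−1)] = 1 − 6×36 / (7×48) = 1 − 216/336 ≈ 0.357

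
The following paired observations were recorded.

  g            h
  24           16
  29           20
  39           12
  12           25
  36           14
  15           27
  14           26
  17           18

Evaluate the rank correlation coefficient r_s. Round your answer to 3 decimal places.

-0.833

Rank g: 5, 6, 8, 1, 7, 3, 2, 4
Rank h: 3, 5, 1, 6, 2, 8, 7, 4
d = rank(g) − rank(h): 2, 1, 7, -5, 5, -5, -5, 0; Σd² = 154
ρ = 1 − 6Σd² / [n(n²−1)] = 1 − 6×154 / (8×63) = 1 − 924/504 ≈ -0.833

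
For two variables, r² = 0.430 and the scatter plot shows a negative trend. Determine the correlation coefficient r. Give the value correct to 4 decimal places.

-0.6557

|r| = √0.430 = 0.6557
The association is negative, so r = −0.6557.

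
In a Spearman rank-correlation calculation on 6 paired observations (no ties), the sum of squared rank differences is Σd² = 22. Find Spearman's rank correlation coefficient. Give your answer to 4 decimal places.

0.3714

ρ = 1 − 6Σd² / [n(n²−1)] = 1 − 6×22 / (6×35)
  = 1 − 132/210 = 1 − 0.62857 ≈ 0.3714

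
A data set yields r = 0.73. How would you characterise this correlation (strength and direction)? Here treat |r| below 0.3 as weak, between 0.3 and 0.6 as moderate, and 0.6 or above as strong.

strong positive

r = 0.73 > 0 so the relationship is positive.
|r| = 0.73, which falls in the strong range.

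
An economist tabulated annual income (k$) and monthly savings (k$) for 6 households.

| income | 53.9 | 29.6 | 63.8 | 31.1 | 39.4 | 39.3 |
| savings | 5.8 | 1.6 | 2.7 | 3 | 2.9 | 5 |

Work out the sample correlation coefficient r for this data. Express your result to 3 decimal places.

n = 6, Σx = 257.1, Σy = 21, Σx² = 11915.87, Σy² = 85.9, Σxy = 936.3
nΣxy − ΣxΣy = 5617.8 − 5399.1 = 218.7
nΣx² − (Σx)² = 71495.22 − 66100.41 = 5394.81; nΣy² − (Σy)² = 515.4 − 441 = 74.4
r = 218.7 / √(5394.81 × 74.4) = 218.7 / 633.5407 ≈ 0.345

0.345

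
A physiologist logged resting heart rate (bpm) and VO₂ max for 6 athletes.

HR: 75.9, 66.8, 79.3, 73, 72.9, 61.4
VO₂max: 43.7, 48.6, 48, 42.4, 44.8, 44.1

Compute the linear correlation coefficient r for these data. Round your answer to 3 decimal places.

0.070

n = 6, Σx = 429.3, Σy = 271.6, Σx² = 30924.91, Σy² = 12325.26, Σxy = 19438.57
nΣxy − ΣxΣy = 116631.42 − 116597.88 = 33.54
nΣx² − (Σx)² = 185549.46 − 184298.49 = 1250.97; nΣy² − (Σy)² = 73951.56 − 73766.56 = 185
r = 33.54 / √(1250.97 × 185) = 33.54 / 481.0711 ≈ 0.070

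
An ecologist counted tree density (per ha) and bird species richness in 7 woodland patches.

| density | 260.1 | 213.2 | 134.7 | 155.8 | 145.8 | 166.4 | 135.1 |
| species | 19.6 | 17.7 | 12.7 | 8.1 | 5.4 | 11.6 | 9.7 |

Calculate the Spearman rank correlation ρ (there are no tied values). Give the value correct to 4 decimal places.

Rank density: 7, 6, 1, 4, 3, 5, 2
Rank species: 7, 6, 5, 2, 1, 4, 3
d = rank(density) − rank(species): 0, 0, -4, 2, 2, 1, -1; Σd² = 26
ρ = 1 − 6Σd² / [n(n²−1)] = 1 − 6×26 / (7×48) = 1 − 156/336 ≈ 0.5357

0.5357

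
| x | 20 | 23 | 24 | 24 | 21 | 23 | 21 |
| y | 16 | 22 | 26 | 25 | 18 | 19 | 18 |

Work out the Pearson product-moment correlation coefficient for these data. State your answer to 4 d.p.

0.9203

n = 7, Σx = 156, Σy = 144, Σx² = 3492, Σy² = 3050, Σxy = 3243
nΣxy − ΣxΣy = 22701 − 22464 = 237
nΣx² − (Σx)² = 24444 − 24336 = 108; nΣy² − (Σy)² = 21350 − 20736 = 614
r = 237 / √(108 × 614) = 237 / 257.5112 ≈ 0.9203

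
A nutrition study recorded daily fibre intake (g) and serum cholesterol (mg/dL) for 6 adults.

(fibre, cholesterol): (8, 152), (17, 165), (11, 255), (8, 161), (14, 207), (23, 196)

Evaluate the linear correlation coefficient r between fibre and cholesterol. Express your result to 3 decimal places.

0.164

n = 6, Σx = 81, Σy = 1136, Σx² = 1263, Σy² = 222540, Σxy = 15520
nΣxy − ΣxΣy = 93120 − 92016 = 1104
nΣx² − (Σx)² = 7578 − 6561 = 1017; nΣy² − (Σy)² = 1335240 − 1290496 = 44744
r = 1104 / √(1017 × 44744) = 1104 / 6745.7133 ≈ 0.164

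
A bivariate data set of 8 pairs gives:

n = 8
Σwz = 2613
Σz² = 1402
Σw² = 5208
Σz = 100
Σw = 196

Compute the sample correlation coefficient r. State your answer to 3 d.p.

0.656

r = (nΣwz − ΣwΣz) / √[(nΣw² − (Σw)²)(nΣz² − (Σz)²)]
Numerator: 8×2613 − 196×100 = 1304
Denominator: √[(41664 − 38416)(11216 − 10000)] = √[3248 × 1216] = 1987.3520
r = 1304 / 1987.3520 ≈ 0.656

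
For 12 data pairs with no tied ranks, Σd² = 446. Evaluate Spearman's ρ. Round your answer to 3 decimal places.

-0.559

ρ = 1 − 6Σd² / [n(n²−1)] = 1 − 6×446 / (12×143)
  = 1 − 2676/1716 = 1 − 1.5594 ≈ -0.559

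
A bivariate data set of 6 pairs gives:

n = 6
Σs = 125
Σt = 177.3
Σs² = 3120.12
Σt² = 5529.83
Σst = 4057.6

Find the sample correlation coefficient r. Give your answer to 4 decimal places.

0.9396

r = (nΣst − ΣsΣt) / √[(nΣs² − (Σs)²)(nΣt² − (Σt)²)]
Numerator: 6×4057.6 − 125×177.3 = 2183.1
Denominator: √[(18720.72 − 15625)(33178.98 − 31435.29)] = √[3095.72 × 1743.69] = 2323.3545
r = 2183.1 / 2323.3545 ≈ 0.9396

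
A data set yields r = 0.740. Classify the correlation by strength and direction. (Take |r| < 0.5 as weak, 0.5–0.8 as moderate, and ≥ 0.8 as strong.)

moderate positive

r = 0.740 > 0 so the relationship is positive.
|r| = 0.740, which falls in the moderate range.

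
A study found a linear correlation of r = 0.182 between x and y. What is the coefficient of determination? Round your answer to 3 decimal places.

r² = (0.182)² = 0.033

0.033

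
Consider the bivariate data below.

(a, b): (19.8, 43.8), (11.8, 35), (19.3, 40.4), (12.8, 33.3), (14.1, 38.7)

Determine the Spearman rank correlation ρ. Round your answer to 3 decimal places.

0.900

Rank a: 5, 1, 4, 2, 3
Rank b: 5, 2, 4, 1, 3
d = rank(a) − rank(b): 0, -1, 0, 1, 0; Σd² = 2
ρ = 1 − 6Σd² / [n(n²−1)] = 1 − 6×2 / (5×24) = 1 − 12/120 ≈ 0.900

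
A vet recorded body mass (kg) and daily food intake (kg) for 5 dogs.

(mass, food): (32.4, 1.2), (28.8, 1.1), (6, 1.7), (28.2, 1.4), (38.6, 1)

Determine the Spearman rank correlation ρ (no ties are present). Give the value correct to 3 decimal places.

Rank mass: 4, 3, 1, 2, 5
Rank food: 3, 2, 5, 4, 1
d = rank(mass) − rank(food): 1, 1, -4, -2, 4; Σd² = 38
ρ = 1 − 6Σd² / [n(n²−1)] = 1 − 6×38 / (5×24) = 1 − 228/120 ≈ -0.900

-0.900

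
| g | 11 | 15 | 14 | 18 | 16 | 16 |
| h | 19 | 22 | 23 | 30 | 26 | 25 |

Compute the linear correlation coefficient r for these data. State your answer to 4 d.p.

0.9431

n = 6, Σg = 90, Σh = 145, Σg² = 1378, Σh² = 3575, Σgh = 2217
nΣgh − ΣgΣh = 13302 − 13050 = 252
nΣg² − (Σg)² = 8268 − 8100 = 168; nΣh² − (Σh)² = 21450 − 21025 = 425
r = 252 / √(168 × 425) = 252 / 267.2078 ≈ 0.9431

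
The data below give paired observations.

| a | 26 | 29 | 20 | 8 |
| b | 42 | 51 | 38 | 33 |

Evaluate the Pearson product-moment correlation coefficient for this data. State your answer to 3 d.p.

0.905

n = 4, Σa = 83, Σb = 164, Σa² = 1981, Σb² = 6898, Σab = 3595
nΣab − ΣaΣb = 14380 − 13612 = 768
nΣa² − (Σa)² = 7924 − 6889 = 1035; nΣb² − (Σb)² = 27592 − 26896 = 696
r = 768 / √(1035 × 696) = 768 / 848.7402 ≈ 0.905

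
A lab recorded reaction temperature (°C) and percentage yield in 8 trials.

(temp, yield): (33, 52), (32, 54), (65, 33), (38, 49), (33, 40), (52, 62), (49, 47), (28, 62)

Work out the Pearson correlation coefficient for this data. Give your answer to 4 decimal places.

-0.4716

n = 8, Σx = 330, Σy = 399, Σx² = 14760, Σy² = 20607, Σxy = 16034
nΣxy − ΣxΣy = 128272 − 131670 = -3398
nΣx² − (Σx)² = 118080 − 108900 = 9180; nΣy² − (Σy)² = 164856 − 159201 = 5655
r = -3398 / √(9180 × 5655) = -3398 / 7205.0607 ≈ -0.4716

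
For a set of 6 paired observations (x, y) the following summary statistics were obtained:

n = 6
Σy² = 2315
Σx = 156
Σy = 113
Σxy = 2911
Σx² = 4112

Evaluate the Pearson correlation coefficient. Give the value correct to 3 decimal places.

r = (nΣxy − ΣxΣy) / √[(nΣx² − (Σx)²)(nΣy² − (Σy)²)]
Numerator: 6×2911 − 156×113 = -162
Denominator: √[(24672 − 24336)(13890 − 12769)] = √[336 × 1121] = 613.7231
r = -162 / 613.7231 ≈ -0.264

-0.264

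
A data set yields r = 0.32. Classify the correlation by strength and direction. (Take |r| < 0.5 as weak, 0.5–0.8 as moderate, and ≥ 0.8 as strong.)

weak positive

r = 0.32 > 0 so the relationship is positive.
|r| = 0.32, which falls in the weak range.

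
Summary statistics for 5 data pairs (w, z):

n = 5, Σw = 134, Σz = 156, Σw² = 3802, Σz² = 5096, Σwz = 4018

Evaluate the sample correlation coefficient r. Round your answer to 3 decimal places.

-0.741

r = (nΣwz − ΣwΣz) / √[(nΣw² − (Σw)²)(nΣz² − (Σz)²)]
Numerator: 5×4018 − 134×156 = -814
Denominator: √[(19010 − 17956)(25480 − 24336)] = √[1054 × 1144] = 1098.0783
r = -814 / 1098.0783 ≈ -0.741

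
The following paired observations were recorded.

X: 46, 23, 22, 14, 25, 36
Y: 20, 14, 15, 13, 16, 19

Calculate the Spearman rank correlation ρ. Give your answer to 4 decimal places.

0.9429

Rank X: 6, 3, 2, 1, 4, 5
Rank Y: 6, 2, 3, 1, 4, 5
d = rank(X) − rank(Y): 0, 1, -1, 0, 0, 0; Σd² = 2
ρ = 1 − 6Σd² / [n(n²−1)] = 1 − 6×2 / (6×35) = 1 − 12/210 ≈ 0.9429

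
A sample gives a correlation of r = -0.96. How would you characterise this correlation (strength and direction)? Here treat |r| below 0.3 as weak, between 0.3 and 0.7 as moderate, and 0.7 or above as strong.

r = -0.96 < 0 so the relationship is negative.
|r| = 0.96, which falls in the strong range.

strong negative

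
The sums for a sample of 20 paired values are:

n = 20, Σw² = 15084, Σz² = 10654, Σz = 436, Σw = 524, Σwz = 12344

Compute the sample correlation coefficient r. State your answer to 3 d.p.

0.738

r = (nΣwz − ΣwΣz) / √[(nΣw² − (Σw)²)(nΣz² − (Σz)²)]
Numerator: 20×12344 − 524×436 = 18416
Denominator: √[(301680 − 274576)(213080 − 190096)] = √[27104 × 22984] = 24959.1333
r = 18416 / 24959.1333 ≈ 0.738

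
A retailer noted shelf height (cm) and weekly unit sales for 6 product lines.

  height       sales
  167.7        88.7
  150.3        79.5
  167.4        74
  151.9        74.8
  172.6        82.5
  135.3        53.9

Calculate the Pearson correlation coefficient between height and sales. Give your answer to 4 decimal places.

n = 6, Σx = 945.2, Σy = 453.4, Σx² = 149906.6, Σy² = 34970.44, Σxy = 72105.73
nΣxy − ΣxΣy = 432634.38 − 428553.68 = 4080.7
nΣx² − (Σx)² = 899439.6 − 893403.04 = 6036.56; nΣy² − (Σy)² = 209822.64 − 205571.56 = 4251.08
r = 4080.7 / √(6036.56 × 4251.08) = 4080.7 / 5065.7575 ≈ 0.8055

0.8055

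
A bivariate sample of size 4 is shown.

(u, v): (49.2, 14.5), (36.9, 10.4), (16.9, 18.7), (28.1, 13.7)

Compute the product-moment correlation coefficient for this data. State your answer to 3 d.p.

n = 4, Σu = 131.1, Σv = 57.3, Σu² = 4857.47, Σv² = 855.79, Σuv = 1798.16
nΣuv − ΣuΣv = 7192.64 − 7512.03 = -319.39
nΣu² − (Σu)² = 19429.88 − 17187.21 = 2242.67; nΣv² − (Σv)² = 3423.16 − 3283.29 = 139.87
r = -319.39 / √(2242.67 × 139.87) = -319.39 / 560.0734 ≈ -0.570

-0.570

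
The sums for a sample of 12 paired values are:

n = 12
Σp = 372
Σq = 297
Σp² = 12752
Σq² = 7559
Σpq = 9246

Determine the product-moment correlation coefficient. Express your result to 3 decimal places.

r = (nΣpq − ΣpΣq) / √[(nΣp² − (Σp)²)(nΣq² − (Σq)²)]
Numerator: 12×9246 − 372×297 = 468
Denominator: √[(153024 − 138384)(90708 − 88209)] = √[14640 × 2499] = 6048.5833
r = 468 / 6048.5833 ≈ 0.077

0.077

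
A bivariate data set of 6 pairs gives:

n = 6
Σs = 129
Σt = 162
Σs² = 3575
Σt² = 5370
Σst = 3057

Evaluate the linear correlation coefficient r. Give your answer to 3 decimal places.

-0.477

r = (nΣst − ΣsΣt) / √[(nΣs² − (Σs)²)(nΣt² − (Σt)²)]
Numerator: 6×3057 − 129×162 = -2556
Denominator: √[(21450 − 16641)(32220 − 26244)] = √[4809 × 5976] = 5360.8380
r = -2556 / 5360.8380 ≈ -0.477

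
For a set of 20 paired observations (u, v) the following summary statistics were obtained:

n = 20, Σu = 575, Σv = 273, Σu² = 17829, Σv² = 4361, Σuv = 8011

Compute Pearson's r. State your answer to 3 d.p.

r = (nΣuv − ΣuΣv) / √[(nΣu² − (Σu)²)(nΣv² − (Σv)²)]
Numerator: 20×8011 − 575×273 = 3245
Denominator: √[(356580 − 330625)(87220 − 74529)] = √[25955 × 12691] = 18149.2398
r = 3245 / 18149.2398 ≈ 0.179

0.179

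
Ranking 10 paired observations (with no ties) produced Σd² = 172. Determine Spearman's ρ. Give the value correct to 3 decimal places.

ρ = 1 − 6Σd² / [n(n²−1)] = 1 − 6×172 / (10×99)
  = 1 − 1032/990 = 1 − 1.0424 ≈ -0.042

-0.042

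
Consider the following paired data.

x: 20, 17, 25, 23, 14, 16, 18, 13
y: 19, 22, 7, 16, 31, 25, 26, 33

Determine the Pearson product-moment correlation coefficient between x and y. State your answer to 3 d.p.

n = 8, Σx = 146, Σy = 179, Σx² = 2788, Σy² = 4501, Σxy = 3028
nΣxy − ΣxΣy = 24224 − 26134 = -1910
nΣx² − (Σx)² = 22304 − 21316 = 988; nΣy² − (Σy)² = 36008 − 32041 = 3967
r = -1910 / √(988 × 3967) = -1910 / 1979.7464 ≈ -0.965

-0.965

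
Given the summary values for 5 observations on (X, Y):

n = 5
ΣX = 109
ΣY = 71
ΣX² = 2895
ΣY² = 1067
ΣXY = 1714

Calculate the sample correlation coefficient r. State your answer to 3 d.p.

r = (nΣXY − ΣXΣY) / √[(nΣX² − (ΣX)²)(nΣY² − (ΣY)²)]
Numerator: 5×1714 − 109×71 = 831
Denominator: √[(14475 − 11881)(5335 − 5041)] = √[2594 × 294] = 873.2903
r = 831 / 873.2903 ≈ 0.952

0.952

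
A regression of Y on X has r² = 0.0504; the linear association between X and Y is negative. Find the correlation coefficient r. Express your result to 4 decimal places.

|r| = √0.0504 = 0.2245
The association is negative, so r = −0.2245.

-0.2245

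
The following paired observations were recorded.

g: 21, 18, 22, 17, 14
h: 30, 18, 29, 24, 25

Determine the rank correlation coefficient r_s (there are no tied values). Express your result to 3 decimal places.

0.500

Rank g: 4, 3, 5, 2, 1
Rank h: 5, 1, 4, 2, 3
d = rank(g) − rank(h): -1, 2, 1, 0, -2; Σd² = 10
ρ = 1 − 6Σd² / [n(n²−1)] = 1 − 6×10 / (5×24) = 1 − 60/120 ≈ 0.500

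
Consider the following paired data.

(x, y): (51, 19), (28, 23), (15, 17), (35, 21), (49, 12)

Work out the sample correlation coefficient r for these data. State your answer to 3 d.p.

n = 5, Σx = 178, Σy = 92, Σx² = 7236, Σy² = 1764, Σxy = 3191
nΣxy − ΣxΣy = 15955 − 16376 = -421
nΣx² − (Σx)² = 36180 − 31684 = 4496; nΣy² − (Σy)² = 8820 − 8464 = 356
r = -421 / √(4496 × 356) = -421 / 1265.1387 ≈ -0.333

-0.333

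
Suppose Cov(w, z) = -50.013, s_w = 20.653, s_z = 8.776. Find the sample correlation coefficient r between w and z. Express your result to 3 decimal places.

-0.276

r = Cov(w,z) / (s_w · s_z) = -50.013 / (20.653 × 8.776)
  = -50.013 / 181.2507 ≈ -0.276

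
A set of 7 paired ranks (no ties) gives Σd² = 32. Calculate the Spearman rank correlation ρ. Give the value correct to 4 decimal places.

ρ = 1 − 6Σd² / [n(n²−1)] = 1 − 6×32 / (7×48)
  = 1 − 192/336 = 1 − 0.57143 ≈ 0.4286

0.4286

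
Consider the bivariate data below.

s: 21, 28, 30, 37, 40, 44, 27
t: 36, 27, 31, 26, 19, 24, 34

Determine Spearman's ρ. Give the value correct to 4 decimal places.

Rank s: 1, 3, 4, 5, 6, 7, 2
Rank t: 7, 4, 5, 3, 1, 2, 6
d = rank(s) − rank(t): -6, -1, -1, 2, 5, 5, -4; Σd² = 108
ρ = 1 − 6Σd² / [n(n²−1)] = 1 − 6×108 / (7×48) = 1 − 648/336 ≈ -0.9286

-0.9286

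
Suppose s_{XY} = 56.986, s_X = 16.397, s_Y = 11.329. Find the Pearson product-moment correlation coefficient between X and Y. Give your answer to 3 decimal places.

r = Cov(X,Y) / (s_X · s_Y) = 56.986 / (16.397 × 11.329)
  = 56.986 / 185.7616 ≈ 0.307

0.307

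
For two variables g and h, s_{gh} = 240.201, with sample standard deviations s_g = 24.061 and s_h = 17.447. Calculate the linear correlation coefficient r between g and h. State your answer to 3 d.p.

r = Cov(g,h) / (s_g · s_h) = 240.201 / (24.061 × 17.447)
  = 240.201 / 419.7923 ≈ 0.572

0.572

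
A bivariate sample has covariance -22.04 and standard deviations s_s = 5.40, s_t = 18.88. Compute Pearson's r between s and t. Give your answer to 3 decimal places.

-0.216

r = Cov(s,t) / (s_s · s_t) = -22.04 / (5.40 × 18.88)
  = -22.04 / 101.9520 ≈ -0.216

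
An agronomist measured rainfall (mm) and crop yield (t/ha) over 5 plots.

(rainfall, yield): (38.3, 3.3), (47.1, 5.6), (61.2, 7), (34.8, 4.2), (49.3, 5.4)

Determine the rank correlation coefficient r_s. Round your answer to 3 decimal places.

0.800

Rank rainfall: 2, 3, 5, 1, 4
Rank yield: 1, 4, 5, 2, 3
d = rank(rainfall) − rank(yield): 1, -1, 0, -1, 1; Σd² = 4
ρ = 1 − 6Σd² / [n(n²−1)] = 1 − 6×4 / (5×24) = 1 − 24/120 ≈ 0.800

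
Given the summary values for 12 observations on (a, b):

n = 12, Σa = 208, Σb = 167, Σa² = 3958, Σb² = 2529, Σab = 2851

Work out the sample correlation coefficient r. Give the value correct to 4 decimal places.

r = (nΣab − ΣaΣb) / √[(nΣa² − (Σa)²)(nΣb² − (Σb)²)]
Numerator: 12×2851 − 208×167 = -524
Denominator: √[(47496 − 43264)(30348 − 27889)] = √[4232 × 2459] = 3225.9089
r = -524 / 3225.9089 ≈ -0.1624

-0.1624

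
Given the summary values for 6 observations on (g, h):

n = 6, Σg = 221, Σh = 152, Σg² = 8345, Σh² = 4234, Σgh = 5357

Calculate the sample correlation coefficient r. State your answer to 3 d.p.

-0.862

r = (nΣgh − ΣgΣh) / √[(nΣg² − (Σg)²)(nΣh² − (Σh)²)]
Numerator: 6×5357 − 221×152 = -1450
Denominator: √[(50070 − 48841)(25404 − 23104)] = √[1229 × 2300] = 1681.2793
r = -1450 / 1681.2793 ≈ -0.862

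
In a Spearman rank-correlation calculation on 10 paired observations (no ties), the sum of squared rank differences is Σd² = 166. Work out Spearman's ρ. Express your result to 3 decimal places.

-0.006

ρ = 1 − 6Σd² / [n(n²−1)] = 1 − 6×166 / (10×99)
  = 1 − 996/990 = 1 − 1.0061 ≈ -0.006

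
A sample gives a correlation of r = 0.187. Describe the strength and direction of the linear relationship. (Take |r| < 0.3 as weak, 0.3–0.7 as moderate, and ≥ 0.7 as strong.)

weak positive

r = 0.187 > 0 so the relationship is positive.
|r| = 0.187, which falls in the weak range.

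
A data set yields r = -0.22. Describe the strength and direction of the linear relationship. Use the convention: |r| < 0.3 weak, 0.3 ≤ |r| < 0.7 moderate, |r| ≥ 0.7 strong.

weak negative

r = -0.22 < 0 so the relationship is negative.
|r| = 0.22, which falls in the weak range.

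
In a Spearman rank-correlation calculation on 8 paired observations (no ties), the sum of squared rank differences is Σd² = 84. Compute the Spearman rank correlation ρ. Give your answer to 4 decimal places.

0.0000

ρ = 1 − 6Σd² / [n(n²−1)] = 1 − 6×84 / (8×63)
  = 1 − 504/504 = 1 − 1.00000 ≈ 0.0000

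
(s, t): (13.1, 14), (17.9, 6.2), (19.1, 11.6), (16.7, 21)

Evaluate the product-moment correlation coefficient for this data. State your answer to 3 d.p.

-0.317

n = 4, Σs = 66.8, Σt = 52.8, Σs² = 1135.72, Σt² = 810, Σst = 866.64
nΣst − ΣsΣt = 3466.56 − 3527.04 = -60.48
nΣs² − (Σs)² = 4542.88 − 4462.24 = 80.64; nΣt² − (Σt)² = 3240 − 2787.84 = 452.16
r = -60.48 / √(80.64 × 452.16) = -60.48 / 190.9507 ≈ -0.317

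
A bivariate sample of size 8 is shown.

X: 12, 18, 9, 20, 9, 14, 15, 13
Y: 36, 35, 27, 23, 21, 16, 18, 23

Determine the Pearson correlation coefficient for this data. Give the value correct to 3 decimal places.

n = 8, ΣX = 110, ΣY = 199, ΣX² = 1620, ΣY² = 5329, ΣXY = 2747
nΣXY − ΣXΣY = 21976 − 21890 = 86
nΣX² − (ΣX)² = 12960 − 12100 = 860; nΣY² − (ΣY)² = 42632 − 39601 = 3031
r = 86 / √(860 × 3031) = 86 / 1614.5154 ≈ 0.053

0.053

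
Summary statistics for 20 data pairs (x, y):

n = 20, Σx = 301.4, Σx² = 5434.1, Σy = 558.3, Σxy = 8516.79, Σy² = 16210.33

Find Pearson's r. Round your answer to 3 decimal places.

r = (nΣxy − ΣxΣy) / √[(nΣx² − (Σx)²)(nΣy² − (Σy)²)]
Numerator: 20×8516.79 − 301.4×558.3 = 2064.18
Denominator: √[(108682 − 90841.96)(324206.6 − 311698.89)] = √[17840.04 × 12507.71] = 14937.8060
r = 2064.18 / 14937.8060 ≈ 0.138

0.138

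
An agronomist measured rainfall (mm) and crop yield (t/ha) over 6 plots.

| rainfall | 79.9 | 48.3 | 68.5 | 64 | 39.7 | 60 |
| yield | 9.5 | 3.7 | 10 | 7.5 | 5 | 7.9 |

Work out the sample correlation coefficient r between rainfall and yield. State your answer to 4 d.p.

0.8768

n = 6, Σx = 360.4, Σy = 43.6, Σx² = 22681.24, Σy² = 347.6, Σxy = 2775.26
nΣxy − ΣxΣy = 16651.56 − 15713.44 = 938.12
nΣx² − (Σx)² = 136087.44 − 129888.16 = 6199.28; nΣy² − (Σy)² = 2085.6 − 1900.96 = 184.64
r = 938.12 / √(6199.28 × 184.64) = 938.12 / 1069.8762 ≈ 0.8768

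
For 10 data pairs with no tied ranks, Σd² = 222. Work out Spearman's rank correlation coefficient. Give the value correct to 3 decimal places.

ρ = 1 − 6Σd² / [n(n²−1)] = 1 − 6×222 / (10×99)
  = 1 − 1332/990 = 1 − 1.3455 ≈ -0.345

-0.345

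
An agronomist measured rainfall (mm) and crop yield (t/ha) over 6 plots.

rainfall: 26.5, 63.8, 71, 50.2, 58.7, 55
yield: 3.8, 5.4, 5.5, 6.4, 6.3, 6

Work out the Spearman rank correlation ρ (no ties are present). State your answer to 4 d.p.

-0.0286

Rank rainfall: 1, 5, 6, 2, 4, 3
Rank yield: 1, 2, 3, 6, 5, 4
d = rank(rainfall) − rank(yield): 0, 3, 3, -4, -1, -1; Σd² = 36
ρ = 1 − 6Σd² / [n(n²−1)] = 1 − 6×36 / (6×35) = 1 − 216/210 ≈ -0.0286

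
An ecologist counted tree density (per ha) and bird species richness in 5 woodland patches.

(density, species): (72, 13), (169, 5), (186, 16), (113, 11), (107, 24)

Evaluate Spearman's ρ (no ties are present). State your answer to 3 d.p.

Rank density: 1, 4, 5, 3, 2
Rank species: 3, 1, 4, 2, 5
d = rank(density) − rank(species): -2, 3, 1, 1, -3; Σd² = 24
ρ = 1 − 6Σd² / [n(n²−1)] = 1 − 6×24 / (5×24) = 1 − 144/120 ≈ -0.200

-0.200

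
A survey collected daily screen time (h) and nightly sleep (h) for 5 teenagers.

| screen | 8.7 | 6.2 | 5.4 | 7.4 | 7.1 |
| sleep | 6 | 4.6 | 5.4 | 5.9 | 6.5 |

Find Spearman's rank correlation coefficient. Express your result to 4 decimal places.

0.6000

Rank screen: 5, 2, 1, 4, 3
Rank sleep: 4, 1, 2, 3, 5
d = rank(screen) − rank(sleep): 1, 1, -1, 1, -2; Σd² = 8
ρ = 1 − 6Σd² / [n(n²−1)] = 1 − 6×8 / (5×24) = 1 − 48/120 ≈ 0.6000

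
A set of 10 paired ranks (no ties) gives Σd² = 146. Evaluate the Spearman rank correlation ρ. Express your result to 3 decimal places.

0.115

ρ = 1 − 6Σd² / [n(n²−1)] = 1 − 6×146 / (10×99)
  = 1 − 876/990 = 1 − 0.8848 ≈ 0.115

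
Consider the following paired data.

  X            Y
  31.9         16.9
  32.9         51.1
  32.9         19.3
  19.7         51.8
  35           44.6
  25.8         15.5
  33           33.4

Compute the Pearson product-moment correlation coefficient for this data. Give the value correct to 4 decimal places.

n = 7, ΣX = 211.2, ΣY = 232.6, ΣX² = 6550.16, ΣY² = 9297.52, ΣXY = 6938.83
nΣXY − ΣXΣY = 48571.81 − 49125.12 = -553.31
nΣX² − (ΣX)² = 45851.12 − 44605.44 = 1245.68; nΣY² − (ΣY)² = 65082.64 − 54102.76 = 10979.88
r = -553.31 / √(1245.68 × 10979.88) = -553.31 / 3698.2992 ≈ -0.1496

-0.1496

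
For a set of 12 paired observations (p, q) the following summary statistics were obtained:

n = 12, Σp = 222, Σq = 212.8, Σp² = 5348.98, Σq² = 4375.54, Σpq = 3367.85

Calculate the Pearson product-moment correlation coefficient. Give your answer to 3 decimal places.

-0.658

r = (nΣpq − ΣpΣq) / √[(nΣp² − (Σp)²)(nΣq² − (Σq)²)]
Numerator: 12×3367.85 − 222×212.8 = -6827.4
Denominator: √[(64187.76 − 49284)(52506.48 − 45283.84)] = √[14903.76 × 7222.64] = 10375.1864
r = -6827.4 / 10375.1864 ≈ -0.658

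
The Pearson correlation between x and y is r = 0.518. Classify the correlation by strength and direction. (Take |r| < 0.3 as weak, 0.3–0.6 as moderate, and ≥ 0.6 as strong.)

r = 0.518 > 0 so the relationship is positive.
|r| = 0.518, which falls in the moderate range.

moderate positive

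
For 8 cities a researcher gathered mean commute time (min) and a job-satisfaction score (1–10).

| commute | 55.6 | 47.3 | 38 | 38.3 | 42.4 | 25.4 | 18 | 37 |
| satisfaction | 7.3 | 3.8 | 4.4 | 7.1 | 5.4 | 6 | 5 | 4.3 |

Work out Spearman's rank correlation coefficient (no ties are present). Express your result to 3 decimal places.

Rank commute: 8, 7, 4, 5, 6, 2, 1, 3
Rank satisfaction: 8, 1, 3, 7, 5, 6, 4, 2
d = rank(commute) − rank(satisfaction): 0, 6, 1, -2, 1, -4, -3, 1; Σd² = 68
ρ = 1 − 6Σd² / [n(n²−1)] = 1 − 6×68 / (8×63) = 1 − 408/504 ≈ 0.190

0.190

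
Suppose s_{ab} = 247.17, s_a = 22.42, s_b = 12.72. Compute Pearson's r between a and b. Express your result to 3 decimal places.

0.867

r = Cov(a,b) / (s_a · s_b) = 247.17 / (22.42 × 12.72)
  = 247.17 / 285.1824 ≈ 0.867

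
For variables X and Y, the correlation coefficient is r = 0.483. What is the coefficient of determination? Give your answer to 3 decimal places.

r² = (0.483)² = 0.233

0.233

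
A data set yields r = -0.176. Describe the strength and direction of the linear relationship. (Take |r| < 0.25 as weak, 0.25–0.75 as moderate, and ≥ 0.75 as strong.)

r = -0.176 < 0 so the relationship is negative.
|r| = 0.176, which falls in the weak range.

weak negative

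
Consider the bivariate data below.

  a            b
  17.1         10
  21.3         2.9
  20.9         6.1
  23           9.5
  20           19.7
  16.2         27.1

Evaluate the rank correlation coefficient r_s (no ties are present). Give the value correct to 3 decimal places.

-0.771

Rank a: 2, 5, 4, 6, 3, 1
Rank b: 4, 1, 2, 3, 5, 6
d = rank(a) − rank(b): -2, 4, 2, 3, -2, -5; Σd² = 62
ρ = 1 − 6Σd² / [n(n²−1)] = 1 − 6×62 / (6×35) = 1 − 372/210 ≈ -0.771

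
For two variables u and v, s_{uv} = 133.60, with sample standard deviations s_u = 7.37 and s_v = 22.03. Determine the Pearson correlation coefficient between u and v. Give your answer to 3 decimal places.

0.823

r = Cov(u,v) / (s_u · s_v) = 133.60 / (7.37 × 22.03)
  = 133.60 / 162.3611 ≈ 0.823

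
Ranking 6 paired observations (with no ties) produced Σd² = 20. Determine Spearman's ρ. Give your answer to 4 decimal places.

ρ = 1 − 6Σd² / [n(n²−1)] = 1 − 6×20 / (6×35)
  = 1 − 120/210 = 1 − 0.57143 ≈ 0.4286

0.4286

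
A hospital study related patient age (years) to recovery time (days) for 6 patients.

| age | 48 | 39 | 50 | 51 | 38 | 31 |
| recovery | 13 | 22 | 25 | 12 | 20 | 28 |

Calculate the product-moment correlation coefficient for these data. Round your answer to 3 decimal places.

-0.651

n = 6, Σx = 257, Σy = 120, Σx² = 11331, Σy² = 2606, Σxy = 4972
nΣxy − ΣxΣy = 29832 − 30840 = -1008
nΣx² − (Σx)² = 67986 − 66049 = 1937; nΣy² − (Σy)² = 15636 − 14400 = 1236
r = -1008 / √(1937 × 1236) = -1008 / 1547.2983 ≈ -0.651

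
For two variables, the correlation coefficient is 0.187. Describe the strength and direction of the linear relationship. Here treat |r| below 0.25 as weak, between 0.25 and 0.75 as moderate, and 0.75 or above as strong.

r = 0.187 > 0 so the relationship is positive.
|r| = 0.187, which falls in the weak range.

weak positive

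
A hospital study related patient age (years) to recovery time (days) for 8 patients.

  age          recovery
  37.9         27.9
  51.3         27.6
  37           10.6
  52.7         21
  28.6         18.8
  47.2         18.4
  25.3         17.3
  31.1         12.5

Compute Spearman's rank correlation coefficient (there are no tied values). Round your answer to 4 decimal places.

Rank age: 5, 7, 4, 8, 2, 6, 1, 3
Rank recovery: 8, 7, 1, 6, 5, 4, 3, 2
d = rank(age) − rank(recovery): -3, 0, 3, 2, -3, 2, -2, 1; Σd² = 40
ρ = 1 − 6Σd² / [n(n²−1)] = 1 − 6×40 / (8×63) = 1 − 240/504 ≈ 0.5238

0.5238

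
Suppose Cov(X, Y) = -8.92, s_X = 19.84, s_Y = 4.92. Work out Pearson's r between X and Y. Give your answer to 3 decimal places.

-0.091

r = Cov(X,Y) / (s_X · s_Y) = -8.92 / (19.84 × 4.92)
  = -8.92 / 97.6128 ≈ -0.091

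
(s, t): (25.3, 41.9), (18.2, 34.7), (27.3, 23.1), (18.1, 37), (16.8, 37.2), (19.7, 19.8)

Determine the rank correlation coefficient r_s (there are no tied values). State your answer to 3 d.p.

Rank s: 5, 3, 6, 2, 1, 4
Rank t: 6, 3, 2, 4, 5, 1
d = rank(s) − rank(t): -1, 0, 4, -2, -4, 3; Σd² = 46
ρ = 1 − 6Σd² / [n(n²−1)] = 1 − 6×46 / (6×35) = 1 − 276/210 ≈ -0.314

-0.314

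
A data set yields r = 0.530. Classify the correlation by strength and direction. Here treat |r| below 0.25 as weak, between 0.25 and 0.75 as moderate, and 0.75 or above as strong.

r = 0.530 > 0 so the relationship is positive.
|r| = 0.530, which falls in the moderate range.

moderate positive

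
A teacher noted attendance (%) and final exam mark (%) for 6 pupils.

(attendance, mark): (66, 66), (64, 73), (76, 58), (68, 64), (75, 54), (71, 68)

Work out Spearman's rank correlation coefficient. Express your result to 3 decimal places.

Rank attendance: 2, 1, 6, 3, 5, 4
Rank mark: 4, 6, 2, 3, 1, 5
d = rank(attendance) − rank(mark): -2, -5, 4, 0, 4, -1; Σd² = 62
ρ = 1 − 6Σd² / [n(n²−1)] = 1 − 6×62 / (6×35) = 1 − 372/210 ≈ -0.771

-0.771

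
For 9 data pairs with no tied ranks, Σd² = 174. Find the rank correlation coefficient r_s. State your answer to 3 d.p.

-0.450

ρ = 1 − 6Σd² / [n(n²−1)] = 1 − 6×174 / (9×80)
  = 1 − 1044/720 = 1 − 1.4500 ≈ -0.450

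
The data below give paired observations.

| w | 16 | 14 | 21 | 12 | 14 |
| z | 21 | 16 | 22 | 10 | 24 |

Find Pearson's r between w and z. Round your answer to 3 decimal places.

n = 5, Σw = 77, Σz = 93, Σw² = 1233, Σz² = 1857, Σwz = 1478
nΣwz − ΣwΣz = 7390 − 7161 = 229
nΣw² − (Σw)² = 6165 − 5929 = 236; nΣz² − (Σz)² = 9285 − 8649 = 636
r = 229 / √(236 × 636) = 229 / 387.4223 ≈ 0.591

0.591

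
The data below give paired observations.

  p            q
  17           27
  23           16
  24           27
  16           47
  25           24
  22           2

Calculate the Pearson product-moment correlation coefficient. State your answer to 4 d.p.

-0.5596

n = 6, Σp = 127, Σq = 143, Σp² = 2759, Σq² = 4503, Σpq = 2871
nΣpq − ΣpΣq = 17226 − 18161 = -935
nΣp² − (Σp)² = 16554 − 16129 = 425; nΣq² − (Σq)² = 27018 − 20449 = 6569
r = -935 / √(425 × 6569) = -935 / 1670.8755 ≈ -0.5596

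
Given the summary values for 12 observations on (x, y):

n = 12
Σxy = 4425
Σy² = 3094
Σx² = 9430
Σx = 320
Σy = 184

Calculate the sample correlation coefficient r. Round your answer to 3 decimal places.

-0.974

r = (nΣxy − ΣxΣy) / √[(nΣx² − (Σx)²)(nΣy² − (Σy)²)]
Numerator: 12×4425 − 320×184 = -5780
Denominator: √[(113160 − 102400)(37128 − 33856)] = √[10760 × 3272] = 5933.5251
r = -5780 / 5933.5251 ≈ -0.974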